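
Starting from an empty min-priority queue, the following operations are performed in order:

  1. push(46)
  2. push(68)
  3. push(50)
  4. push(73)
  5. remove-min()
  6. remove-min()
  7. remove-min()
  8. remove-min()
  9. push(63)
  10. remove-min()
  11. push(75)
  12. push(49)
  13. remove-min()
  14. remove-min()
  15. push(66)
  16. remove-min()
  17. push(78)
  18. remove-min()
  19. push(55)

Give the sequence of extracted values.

insert 46 → {46}
insert 68 → {46, 68}
insert 50 → {46, 50, 68}
insert 73 → {46, 50, 68, 73}
remove-min → 46; now {50, 68, 73}
remove-min → 50; now {68, 73}
remove-min → 68; now {73}
remove-min → 73; now {}
insert 63 → {63}
remove-min → 63; now {}
insert 75 → {75}
insert 49 → {49, 75}
remove-min → 49; now {75}
remove-min → 75; now {}
insert 66 → {66}
remove-min → 66; now {}
insert 78 → {78}
remove-min → 78; now {}
insert 55 → {55}

46, 50, 68, 73, 63, 49, 75, 66, 78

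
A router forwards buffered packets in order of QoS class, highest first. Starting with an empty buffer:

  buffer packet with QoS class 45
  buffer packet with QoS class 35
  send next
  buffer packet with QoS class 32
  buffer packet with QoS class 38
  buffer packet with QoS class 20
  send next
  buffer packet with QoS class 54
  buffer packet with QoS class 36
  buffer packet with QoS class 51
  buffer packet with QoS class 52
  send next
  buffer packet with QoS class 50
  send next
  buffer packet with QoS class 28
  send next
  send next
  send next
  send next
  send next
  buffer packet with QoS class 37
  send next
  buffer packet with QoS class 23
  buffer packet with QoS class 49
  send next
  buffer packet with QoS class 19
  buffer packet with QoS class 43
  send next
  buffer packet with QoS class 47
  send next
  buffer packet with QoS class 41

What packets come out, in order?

45 → 38 → 54 → 52 → 51 → 50 → 36 → 35 → 32 → 37 → 49 → 43 → 47

insert 45 → {45}
insert 35 → {45, 35}
send next → 45; now {35}
insert 32 → {35, 32}
insert 38 → {38, 35, 32}
insert 20 → {38, 35, 32, 20}
send next → 38; now {35, 32, 20}
insert 54 → {54, 35, 32, 20}
insert 36 → {54, 36, 35, 32, 20}
insert 51 → {54, 51, 36, 35, 32, 20}
insert 52 → {54, 52, 51, 36, 35, 32, 20}
send next → 54; now {52, 51, 36, 35, 32, 20}
insert 50 → {52, 51, 50, 36, 35, 32, 20}
send next → 52; now {51, 50, 36, 35, 32, 20}
insert 28 → {51, 50, 36, 35, 32, 28, 20}
send next → 51; now {50, 36, 35, 32, 28, 20}
send next → 50; now {36, 35, 32, 28, 20}
send next → 36; now {35, 32, 28, 20}
send next → 35; now {32, 28, 20}
send next → 32; now {28, 20}
insert 37 → {37, 28, 20}
send next → 37; now {28, 20}
insert 23 → {28, 23, 20}
insert 49 → {49, 28, 23, 20}
send next → 49; now {28, 23, 20}
insert 19 → {28, 23, 20, 19}
insert 43 → {43, 28, 23, 20, 19}
send next → 43; now {28, 23, 20, 19}
insert 47 → {47, 28, 23, 20, 19}
send next → 47; now {28, 23, 20, 19}
insert 41 → {41, 28, 23, 20, 19}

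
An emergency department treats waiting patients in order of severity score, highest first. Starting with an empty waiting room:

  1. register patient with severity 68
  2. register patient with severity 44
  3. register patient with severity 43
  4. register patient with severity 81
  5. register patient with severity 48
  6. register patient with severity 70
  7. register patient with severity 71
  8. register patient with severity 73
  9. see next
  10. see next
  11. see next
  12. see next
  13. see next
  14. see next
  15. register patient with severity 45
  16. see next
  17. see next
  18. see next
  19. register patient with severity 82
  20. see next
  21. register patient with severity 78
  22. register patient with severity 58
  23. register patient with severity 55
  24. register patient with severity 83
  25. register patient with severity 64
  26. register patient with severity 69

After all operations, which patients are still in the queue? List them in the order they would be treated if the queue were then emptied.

insert 68 → {68}
insert 44 → {68, 44}
insert 43 → {68, 44, 43}
insert 81 → {81, 68, 44, 43}
insert 48 → {81, 68, 48, 44, 43}
insert 70 → {81, 70, 68, 48, 44, 43}
insert 71 → {81, 71, 70, 68, 48, 44, 43}
insert 73 → {81, 73, 71, 70, 68, 48, 44, 43}
see next → 81; now {73, 71, 70, 68, 48, 44, 43}
see next → 73; now {71, 70, 68, 48, 44, 43}
see next → 71; now {70, 68, 48, 44, 43}
see next → 70; now {68, 48, 44, 43}
see next → 68; now {48, 44, 43}
see next → 48; now {44, 43}
insert 45 → {45, 44, 43}
see next → 45; now {44, 43}
see next → 44; now {43}
see next → 43; now {}
insert 82 → {82}
see next → 82; now {}
insert 78 → {78}
insert 58 → {78, 58}
insert 55 → {78, 58, 55}
insert 83 → {83, 78, 58, 55}
insert 64 → {83, 78, 64, 58, 55}
insert 69 → {83, 78, 69, 64, 58, 55}

83, 78, 69, 64, 58, 55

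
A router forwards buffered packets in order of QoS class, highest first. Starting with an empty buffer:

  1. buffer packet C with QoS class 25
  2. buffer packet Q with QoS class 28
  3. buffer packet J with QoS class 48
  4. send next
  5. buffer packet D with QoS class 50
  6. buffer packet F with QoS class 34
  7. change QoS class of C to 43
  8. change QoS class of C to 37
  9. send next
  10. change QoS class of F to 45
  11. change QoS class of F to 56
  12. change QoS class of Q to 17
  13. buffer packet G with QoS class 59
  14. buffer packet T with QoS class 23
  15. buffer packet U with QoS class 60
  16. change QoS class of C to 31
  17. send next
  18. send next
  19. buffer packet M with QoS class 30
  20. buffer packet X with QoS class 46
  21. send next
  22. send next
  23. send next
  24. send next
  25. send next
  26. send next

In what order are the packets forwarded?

[J, D, U, G, F, X, C, M, T, Q]

add C (QoS class 25) → {C:25}
add Q (QoS class 28) → {Q:28, C:25}
add J (QoS class 48) → {J:48, Q:28, C:25}
send next → J; now {Q:28, C:25}
add D (QoS class 50) → {D:50, Q:28, C:25}
add F (QoS class 34) → {D:50, F:34, Q:28, C:25}
update C to QoS class 43 → {D:50, C:43, F:34, Q:28}
update C to QoS class 37 → {D:50, C:37, F:34, Q:28}
send next → D; now {C:37, F:34, Q:28}
update F to QoS class 45 → {F:45, C:37, Q:28}
update F to QoS class 56 → {F:56, C:37, Q:28}
update Q to QoS class 17 → {F:56, C:37, Q:17}
add G (QoS class 59) → {G:59, F:56, C:37, Q:17}
add T (QoS class 23) → {G:59, F:56, C:37, T:23, Q:17}
add U (QoS class 60) → {U:60, G:59, F:56, C:37, T:23, Q:17}
update C to QoS class 31 → {U:60, G:59, F:56, C:31, T:23, Q:17}
send next → U; now {G:59, F:56, C:31, T:23, Q:17}
send next → G; now {F:56, C:31, T:23, Q:17}
add M (QoS class 30) → {F:56, C:31, M:30, T:23, Q:17}
add X (QoS class 46) → {F:56, X:46, C:31, M:30, T:23, Q:17}
send next → F; now {X:46, C:31, M:30, T:23, Q:17}
send next → X; now {C:31, M:30, T:23, Q:17}
send next → C; now {M:30, T:23, Q:17}
send next → M; now {T:23, Q:17}
send next → T; now {Q:17}
send next → Q; now {}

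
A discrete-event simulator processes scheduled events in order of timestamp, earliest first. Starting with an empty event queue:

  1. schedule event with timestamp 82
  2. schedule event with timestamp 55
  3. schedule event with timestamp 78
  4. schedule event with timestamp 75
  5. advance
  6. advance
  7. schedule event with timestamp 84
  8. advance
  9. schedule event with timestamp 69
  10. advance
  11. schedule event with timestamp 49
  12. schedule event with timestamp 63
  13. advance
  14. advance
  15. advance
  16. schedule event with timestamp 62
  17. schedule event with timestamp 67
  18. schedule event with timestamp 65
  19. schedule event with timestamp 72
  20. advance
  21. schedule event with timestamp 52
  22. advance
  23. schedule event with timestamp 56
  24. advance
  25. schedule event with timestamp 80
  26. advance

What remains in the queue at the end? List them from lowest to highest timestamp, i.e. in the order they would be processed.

insert 82 → {82}
insert 55 → {55, 82}
insert 78 → {55, 78, 82}
insert 75 → {55, 75, 78, 82}
advance → 55; now {75, 78, 82}
advance → 75; now {78, 82}
insert 84 → {78, 82, 84}
advance → 78; now {82, 84}
insert 69 → {69, 82, 84}
advance → 69; now {82, 84}
insert 49 → {49, 82, 84}
insert 63 → {49, 63, 82, 84}
advance → 49; now {63, 82, 84}
advance → 63; now {82, 84}
advance → 82; now {84}
insert 62 → {62, 84}
insert 67 → {62, 67, 84}
insert 65 → {62, 65, 67, 84}
insert 72 → {62, 65, 67, 72, 84}
advance → 62; now {65, 67, 72, 84}
insert 52 → {52, 65, 67, 72, 84}
advance → 52; now {65, 67, 72, 84}
insert 56 → {56, 65, 67, 72, 84}
advance → 56; now {65, 67, 72, 84}
insert 80 → {65, 67, 72, 80, 84}
advance → 65; now {67, 72, 80, 84}

67 → 72 → 80 → 84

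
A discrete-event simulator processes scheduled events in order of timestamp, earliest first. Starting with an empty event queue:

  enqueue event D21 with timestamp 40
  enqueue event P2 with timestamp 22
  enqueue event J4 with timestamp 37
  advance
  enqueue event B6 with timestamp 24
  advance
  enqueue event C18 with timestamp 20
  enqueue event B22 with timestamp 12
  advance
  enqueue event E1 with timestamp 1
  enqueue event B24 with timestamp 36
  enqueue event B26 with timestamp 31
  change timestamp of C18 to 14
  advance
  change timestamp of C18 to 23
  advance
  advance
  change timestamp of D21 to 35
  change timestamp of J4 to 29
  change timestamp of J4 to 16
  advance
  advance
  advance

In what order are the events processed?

add D21 (timestamp 40) → {D21:40}
add P2 (timestamp 22) → {P2:22, D21:40}
add J4 (timestamp 37) → {P2:22, J4:37, D21:40}
advance → P2; now {J4:37, D21:40}
add B6 (timestamp 24) → {B6:24, J4:37, D21:40}
advance → B6; now {J4:37, D21:40}
add C18 (timestamp 20) → {C18:20, J4:37, D21:40}
add B22 (timestamp 12) → {B22:12, C18:20, J4:37, D21:40}
advance → B22; now {C18:20, J4:37, D21:40}
add E1 (timestamp 1) → {E1:1, C18:20, J4:37, D21:40}
add B24 (timestamp 36) → {E1:1, C18:20, B24:36, J4:37, D21:40}
add B26 (timestamp 31) → {E1:1, C18:20, B26:31, B24:36, J4:37, D21:40}
update C18 to timestamp 14 → {E1:1, C18:14, B26:31, B24:36, J4:37, D21:40}
advance → E1; now {C18:14, B26:31, B24:36, J4:37, D21:40}
update C18 to timestamp 23 → {C18:23, B26:31, B24:36, J4:37, D21:40}
advance → C18; now {B26:31, B24:36, J4:37, D21:40}
advance → B26; now {B24:36, J4:37, D21:40}
update D21 to timestamp 35 → {D21:35, B24:36, J4:37}
update J4 to timestamp 29 → {J4:29, D21:35, B24:36}
update J4 to timestamp 16 → {J4:16, D21:35, B24:36}
advance → J4; now {D21:35, B24:36}
advance → D21; now {B24:36}
advance → B24; now {}

P2 → B6 → B22 → E1 → C18 → B26 → J4 → D21 → B24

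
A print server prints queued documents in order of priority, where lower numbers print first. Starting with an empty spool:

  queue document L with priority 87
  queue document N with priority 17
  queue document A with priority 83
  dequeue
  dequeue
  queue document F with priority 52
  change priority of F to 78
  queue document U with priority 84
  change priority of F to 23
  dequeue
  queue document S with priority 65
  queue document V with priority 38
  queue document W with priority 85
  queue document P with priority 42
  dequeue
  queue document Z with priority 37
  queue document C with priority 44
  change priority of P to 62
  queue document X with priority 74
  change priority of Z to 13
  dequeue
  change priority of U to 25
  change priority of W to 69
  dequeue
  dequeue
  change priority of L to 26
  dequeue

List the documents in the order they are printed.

[N, A, F, V, Z, U, C, L]

add L (priority 87) → {L:87}
add N (priority 17) → {N:17, L:87}
add A (priority 83) → {N:17, A:83, L:87}
dequeue → N; now {A:83, L:87}
dequeue → A; now {L:87}
add F (priority 52) → {F:52, L:87}
update F to priority 78 → {F:78, L:87}
add U (priority 84) → {F:78, U:84, L:87}
update F to priority 23 → {F:23, U:84, L:87}
dequeue → F; now {U:84, L:87}
add S (priority 65) → {S:65, U:84, L:87}
add V (priority 38) → {V:38, S:65, U:84, L:87}
add W (priority 85) → {V:38, S:65, U:84, W:85, L:87}
add P (priority 42) → {V:38, P:42, S:65, U:84, W:85, L:87}
dequeue → V; now {P:42, S:65, U:84, W:85, L:87}
add Z (priority 37) → {Z:37, P:42, S:65, U:84, W:85, L:87}
add C (priority 44) → {Z:37, P:42, C:44, S:65, U:84, W:85, L:87}
update P to priority 62 → {Z:37, C:44, P:62, S:65, U:84, W:85, L:87}
add X (priority 74) → {Z:37, C:44, P:62, S:65, X:74, U:84, W:85, L:87}
update Z to priority 13 → {Z:13, C:44, P:62, S:65, X:74, U:84, W:85, L:87}
dequeue → Z; now {C:44, P:62, S:65, X:74, U:84, W:85, L:87}
update U to priority 25 → {U:25, C:44, P:62, S:65, X:74, W:85, L:87}
update W to priority 69 → {U:25, C:44, P:62, S:65, W:69, X:74, L:87}
dequeue → U; now {C:44, P:62, S:65, W:69, X:74, L:87}
dequeue → C; now {P:62, S:65, W:69, X:74, L:87}
update L to priority 26 → {L:26, P:62, S:65, W:69, X:74}
dequeue → L; now {P:62, S:65, W:69, X:74}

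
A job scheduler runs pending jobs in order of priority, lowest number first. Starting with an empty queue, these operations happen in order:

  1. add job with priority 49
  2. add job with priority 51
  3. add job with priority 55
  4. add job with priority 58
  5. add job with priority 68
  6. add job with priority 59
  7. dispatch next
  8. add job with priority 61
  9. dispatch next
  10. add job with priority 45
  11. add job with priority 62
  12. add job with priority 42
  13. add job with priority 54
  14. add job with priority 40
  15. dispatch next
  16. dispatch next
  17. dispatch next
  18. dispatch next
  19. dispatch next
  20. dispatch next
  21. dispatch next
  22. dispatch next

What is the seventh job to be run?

insert 49 → {49}
insert 51 → {49, 51}
insert 55 → {49, 51, 55}
insert 58 → {49, 51, 55, 58}
insert 68 → {49, 51, 55, 58, 68}
insert 59 → {49, 51, 55, 58, 59, 68}
dispatch next → 49; now {51, 55, 58, 59, 68}
insert 61 → {51, 55, 58, 59, 61, 68}
dispatch next → 51; now {55, 58, 59, 61, 68}
insert 45 → {45, 55, 58, 59, 61, 68}
insert 62 → {45, 55, 58, 59, 61, 62, 68}
insert 42 → {42, 45, 55, 58, 59, 61, 62, 68}
insert 54 → {42, 45, 54, 55, 58, 59, 61, 62, 68}
insert 40 → {40, 42, 45, 54, 55, 58, 59, 61, 62, 68}
dispatch next → 40; now {42, 45, 54, 55, 58, 59, 61, 62, 68}
dispatch next → 42; now {45, 54, 55, 58, 59, 61, 62, 68}
dispatch next → 45; now {54, 55, 58, 59, 61, 62, 68}
dispatch next → 54; now {55, 58, 59, 61, 62, 68}
dispatch next → 55; now {58, 59, 61, 62, 68}
dispatch next → 58; now {59, 61, 62, 68}
dispatch next → 59; now {61, 62, 68}
dispatch next → 61; now {62, 68}

55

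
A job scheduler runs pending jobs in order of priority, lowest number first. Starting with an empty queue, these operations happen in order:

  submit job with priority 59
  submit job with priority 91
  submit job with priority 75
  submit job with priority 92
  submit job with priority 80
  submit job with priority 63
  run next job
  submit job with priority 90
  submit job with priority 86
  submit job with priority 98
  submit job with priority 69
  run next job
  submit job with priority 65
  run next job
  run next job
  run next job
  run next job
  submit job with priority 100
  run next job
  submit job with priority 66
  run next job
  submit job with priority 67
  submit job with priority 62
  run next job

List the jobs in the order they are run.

59 → 63 → 65 → 69 → 75 → 80 → 86 → 66 → 62

insert 59 → {59}
insert 91 → {59, 91}
insert 75 → {59, 75, 91}
insert 92 → {59, 75, 91, 92}
insert 80 → {59, 75, 80, 91, 92}
insert 63 → {59, 63, 75, 80, 91, 92}
run next job → 59; now {63, 75, 80, 91, 92}
insert 90 → {63, 75, 80, 90, 91, 92}
insert 86 → {63, 75, 80, 86, 90, 91, 92}
insert 98 → {63, 75, 80, 86, 90, 91, 92, 98}
insert 69 → {63, 69, 75, 80, 86, 90, 91, 92, 98}
run next job → 63; now {69, 75, 80, 86, 90, 91, 92, 98}
insert 65 → {65, 69, 75, 80, 86, 90, 91, 92, 98}
run next job → 65; now {69, 75, 80, 86, 90, 91, 92, 98}
run next job → 69; now {75, 80, 86, 90, 91, 92, 98}
run next job → 75; now {80, 86, 90, 91, 92, 98}
run next job → 80; now {86, 90, 91, 92, 98}
insert 100 → {86, 90, 91, 92, 98, 100}
run next job → 86; now {90, 91, 92, 98, 100}
insert 66 → {66, 90, 91, 92, 98, 100}
run next job → 66; now {90, 91, 92, 98, 100}
insert 67 → {67, 90, 91, 92, 98, 100}
insert 62 → {62, 67, 90, 91, 92, 98, 100}
run next job → 62; now {67, 90, 91, 92, 98, 100}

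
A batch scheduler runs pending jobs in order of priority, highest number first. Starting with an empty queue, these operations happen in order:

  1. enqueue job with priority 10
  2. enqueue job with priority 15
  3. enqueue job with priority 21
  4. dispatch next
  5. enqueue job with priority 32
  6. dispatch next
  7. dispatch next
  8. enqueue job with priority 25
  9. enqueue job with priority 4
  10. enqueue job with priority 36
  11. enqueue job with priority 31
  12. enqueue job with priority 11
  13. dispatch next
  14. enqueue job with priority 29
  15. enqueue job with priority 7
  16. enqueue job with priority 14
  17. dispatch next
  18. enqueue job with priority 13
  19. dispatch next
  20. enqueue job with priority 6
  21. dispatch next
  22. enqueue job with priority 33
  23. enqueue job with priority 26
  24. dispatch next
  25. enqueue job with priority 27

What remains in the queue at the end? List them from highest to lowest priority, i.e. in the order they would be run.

insert 10 → {10}
insert 15 → {15, 10}
insert 21 → {21, 15, 10}
dispatch next → 21; now {15, 10}
insert 32 → {32, 15, 10}
dispatch next → 32; now {15, 10}
dispatch next → 15; now {10}
insert 25 → {25, 10}
insert 4 → {25, 10, 4}
insert 36 → {36, 25, 10, 4}
insert 31 → {36, 31, 25, 10, 4}
insert 11 → {36, 31, 25, 11, 10, 4}
dispatch next → 36; now {31, 25, 11, 10, 4}
insert 29 → {31, 29, 25, 11, 10, 4}
insert 7 → {31, 29, 25, 11, 10, 7, 4}
insert 14 → {31, 29, 25, 14, 11, 10, 7, 4}
dispatch next → 31; now {29, 25, 14, 11, 10, 7, 4}
insert 13 → {29, 25, 14, 13, 11, 10, 7, 4}
dispatch next → 29; now {25, 14, 13, 11, 10, 7, 4}
insert 6 → {25, 14, 13, 11, 10, 7, 6, 4}
dispatch next → 25; now {14, 13, 11, 10, 7, 6, 4}
insert 33 → {33, 14, 13, 11, 10, 7, 6, 4}
insert 26 → {33, 26, 14, 13, 11, 10, 7, 6, 4}
dispatch next → 33; now {26, 14, 13, 11, 10, 7, 6, 4}
insert 27 → {27, 26, 14, 13, 11, 10, 7, 6, 4}

27, 26, 14, 13, 11, 10, 7, 6, 4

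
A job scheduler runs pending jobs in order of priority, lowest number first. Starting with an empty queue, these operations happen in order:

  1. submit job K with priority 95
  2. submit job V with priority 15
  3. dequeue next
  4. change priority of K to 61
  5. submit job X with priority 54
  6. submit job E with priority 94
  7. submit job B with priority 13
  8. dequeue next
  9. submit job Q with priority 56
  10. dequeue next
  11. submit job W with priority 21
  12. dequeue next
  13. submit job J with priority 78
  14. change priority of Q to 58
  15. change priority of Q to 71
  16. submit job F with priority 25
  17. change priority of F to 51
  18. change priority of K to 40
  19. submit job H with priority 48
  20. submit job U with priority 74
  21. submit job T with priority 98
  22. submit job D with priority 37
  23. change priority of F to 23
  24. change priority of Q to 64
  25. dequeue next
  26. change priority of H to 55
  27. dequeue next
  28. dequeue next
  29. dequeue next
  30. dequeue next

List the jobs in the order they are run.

add K (priority 95) → {K:95}
add V (priority 15) → {V:15, K:95}
dequeue next → V; now {K:95}
update K to priority 61 → {K:61}
add X (priority 54) → {X:54, K:61}
add E (priority 94) → {X:54, K:61, E:94}
add B (priority 13) → {B:13, X:54, K:61, E:94}
dequeue next → B; now {X:54, K:61, E:94}
add Q (priority 56) → {X:54, Q:56, K:61, E:94}
dequeue next → X; now {Q:56, K:61, E:94}
add W (priority 21) → {W:21, Q:56, K:61, E:94}
dequeue next → W; now {Q:56, K:61, E:94}
add J (priority 78) → {Q:56, K:61, J:78, E:94}
update Q to priority 58 → {Q:58, K:61, J:78, E:94}
update Q to priority 71 → {K:61, Q:71, J:78, E:94}
add F (priority 25) → {F:25, K:61, Q:71, J:78, E:94}
update F to priority 51 → {F:51, K:61, Q:71, J:78, E:94}
update K to priority 40 → {K:40, F:51, Q:71, J:78, E:94}
add H (priority 48) → {K:40, H:48, F:51, Q:71, J:78, E:94}
add U (priority 74) → {K:40, H:48, F:51, Q:71, U:74, J:78, E:94}
add T (priority 98) → {K:40, H:48, F:51, Q:71, U:74, J:78, E:94, T:98}
add D (priority 37) → {D:37, K:40, H:48, F:51, Q:71, U:74, J:78, E:94, T:98}
update F to priority 23 → {F:23, D:37, K:40, H:48, Q:71, U:74, J:78, E:94, T:98}
update Q to priority 64 → {F:23, D:37, K:40, H:48, Q:64, U:74, J:78, E:94, T:98}
dequeue next → F; now {D:37, K:40, H:48, Q:64, U:74, J:78, E:94, T:98}
update H to priority 55 → {D:37, K:40, H:55, Q:64, U:74, J:78, E:94, T:98}
dequeue next → D; now {K:40, H:55, Q:64, U:74, J:78, E:94, T:98}
dequeue next → K; now {H:55, Q:64, U:74, J:78, E:94, T:98}
dequeue next → H; now {Q:64, U:74, J:78, E:94, T:98}
dequeue next → Q; now {U:74, J:78, E:94, T:98}

V → B → X → W → F → D → K → H → Q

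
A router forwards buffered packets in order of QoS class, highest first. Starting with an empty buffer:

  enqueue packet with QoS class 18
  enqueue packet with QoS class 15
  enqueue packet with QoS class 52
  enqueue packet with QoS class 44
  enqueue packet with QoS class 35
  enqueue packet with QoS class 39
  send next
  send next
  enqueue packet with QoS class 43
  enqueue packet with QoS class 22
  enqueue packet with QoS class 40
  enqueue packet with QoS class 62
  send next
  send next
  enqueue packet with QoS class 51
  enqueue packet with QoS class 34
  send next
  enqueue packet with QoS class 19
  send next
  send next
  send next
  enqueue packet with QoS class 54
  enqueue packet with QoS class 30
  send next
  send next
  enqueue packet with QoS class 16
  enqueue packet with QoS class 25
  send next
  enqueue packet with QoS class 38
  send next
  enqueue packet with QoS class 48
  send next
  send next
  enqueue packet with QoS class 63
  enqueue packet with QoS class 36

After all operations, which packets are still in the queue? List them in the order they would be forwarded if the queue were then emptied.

insert 18 → {18}
insert 15 → {18, 15}
insert 52 → {52, 18, 15}
insert 44 → {52, 44, 18, 15}
insert 35 → {52, 44, 35, 18, 15}
insert 39 → {52, 44, 39, 35, 18, 15}
send next → 52; now {44, 39, 35, 18, 15}
send next → 44; now {39, 35, 18, 15}
insert 43 → {43, 39, 35, 18, 15}
insert 22 → {43, 39, 35, 22, 18, 15}
insert 40 → {43, 40, 39, 35, 22, 18, 15}
insert 62 → {62, 43, 40, 39, 35, 22, 18, 15}
send next → 62; now {43, 40, 39, 35, 22, 18, 15}
send next → 43; now {40, 39, 35, 22, 18, 15}
insert 51 → {51, 40, 39, 35, 22, 18, 15}
insert 34 → {51, 40, 39, 35, 34, 22, 18, 15}
send next → 51; now {40, 39, 35, 34, 22, 18, 15}
insert 19 → {40, 39, 35, 34, 22, 19, 18, 15}
send next → 40; now {39, 35, 34, 22, 19, 18, 15}
send next → 39; now {35, 34, 22, 19, 18, 15}
send next → 35; now {34, 22, 19, 18, 15}
insert 54 → {54, 34, 22, 19, 18, 15}
insert 30 → {54, 34, 30, 22, 19, 18, 15}
send next → 54; now {34, 30, 22, 19, 18, 15}
send next → 34; now {30, 22, 19, 18, 15}
insert 16 → {30, 22, 19, 18, 16, 15}
insert 25 → {30, 25, 22, 19, 18, 16, 15}
send next → 30; now {25, 22, 19, 18, 16, 15}
insert 38 → {38, 25, 22, 19, 18, 16, 15}
send next → 38; now {25, 22, 19, 18, 16, 15}
insert 48 → {48, 25, 22, 19, 18, 16, 15}
send next → 48; now {25, 22, 19, 18, 16, 15}
send next → 25; now {22, 19, 18, 16, 15}
insert 63 → {63, 22, 19, 18, 16, 15}
insert 36 → {63, 36, 22, 19, 18, 16, 15}

63 → 36 → 22 → 19 → 18 → 16 → 15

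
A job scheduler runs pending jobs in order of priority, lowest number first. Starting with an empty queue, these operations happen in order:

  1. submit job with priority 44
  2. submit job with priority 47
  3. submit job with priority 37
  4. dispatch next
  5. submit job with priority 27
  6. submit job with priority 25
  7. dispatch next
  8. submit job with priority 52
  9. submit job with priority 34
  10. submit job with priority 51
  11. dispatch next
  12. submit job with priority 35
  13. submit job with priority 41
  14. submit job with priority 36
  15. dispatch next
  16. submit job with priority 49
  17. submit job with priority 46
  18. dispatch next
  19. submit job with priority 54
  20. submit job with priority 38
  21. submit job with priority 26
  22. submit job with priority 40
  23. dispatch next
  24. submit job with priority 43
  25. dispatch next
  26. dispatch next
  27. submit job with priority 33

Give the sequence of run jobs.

insert 44 → {44}
insert 47 → {44, 47}
insert 37 → {37, 44, 47}
dispatch next → 37; now {44, 47}
insert 27 → {27, 44, 47}
insert 25 → {25, 27, 44, 47}
dispatch next → 25; now {27, 44, 47}
insert 52 → {27, 44, 47, 52}
insert 34 → {27, 34, 44, 47, 52}
insert 51 → {27, 34, 44, 47, 51, 52}
dispatch next → 27; now {34, 44, 47, 51, 52}
insert 35 → {34, 35, 44, 47, 51, 52}
insert 41 → {34, 35, 41, 44, 47, 51, 52}
insert 36 → {34, 35, 36, 41, 44, 47, 51, 52}
dispatch next → 34; now {35, 36, 41, 44, 47, 51, 52}
insert 49 → {35, 36, 41, 44, 47, 49, 51, 52}
insert 46 → {35, 36, 41, 44, 46, 47, 49, 51, 52}
dispatch next → 35; now {36, 41, 44, 46, 47, 49, 51, 52}
insert 54 → {36, 41, 44, 46, 47, 49, 51, 52, 54}
insert 38 → {36, 38, 41, 44, 46, 47, 49, 51, 52, 54}
insert 26 → {26, 36, 38, 41, 44, 46, 47, 49, 51, 52, 54}
insert 40 → {26, 36, 38, 40, 41, 44, 46, 47, 49, 51, 52, 54}
dispatch next → 26; now {36, 38, 40, 41, 44, 46, 47, 49, 51, 52, 54}
insert 43 → {36, 38, 40, 41, 43, 44, 46, 47, 49, 51, 52, 54}
dispatch next → 36; now {38, 40, 41, 43, 44, 46, 47, 49, 51, 52, 54}
dispatch next → 38; now {40, 41, 43, 44, 46, 47, 49, 51, 52, 54}
insert 33 → {33, 40, 41, 43, 44, 46, 47, 49, 51, 52, 54}

37, 25, 27, 34, 35, 26, 36, 38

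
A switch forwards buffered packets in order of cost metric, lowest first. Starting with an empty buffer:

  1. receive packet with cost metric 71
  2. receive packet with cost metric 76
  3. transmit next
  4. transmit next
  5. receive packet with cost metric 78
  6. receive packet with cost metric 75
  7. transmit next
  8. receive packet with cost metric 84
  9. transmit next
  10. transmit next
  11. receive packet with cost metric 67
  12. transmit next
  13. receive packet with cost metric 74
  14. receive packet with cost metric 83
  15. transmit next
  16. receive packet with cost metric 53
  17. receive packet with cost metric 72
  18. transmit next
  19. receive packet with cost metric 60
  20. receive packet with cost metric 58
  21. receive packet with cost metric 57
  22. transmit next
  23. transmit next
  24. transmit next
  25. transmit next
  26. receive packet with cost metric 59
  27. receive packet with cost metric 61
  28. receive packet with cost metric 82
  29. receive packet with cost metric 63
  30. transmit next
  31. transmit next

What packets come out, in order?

insert 71 → {71}
insert 76 → {71, 76}
transmit next → 71; now {76}
transmit next → 76; now {}
insert 78 → {78}
insert 75 → {75, 78}
transmit next → 75; now {78}
insert 84 → {78, 84}
transmit next → 78; now {84}
transmit next → 84; now {}
insert 67 → {67}
transmit next → 67; now {}
insert 74 → {74}
insert 83 → {74, 83}
transmit next → 74; now {83}
insert 53 → {53, 83}
insert 72 → {53, 72, 83}
transmit next → 53; now {72, 83}
insert 60 → {60, 72, 83}
insert 58 → {58, 60, 72, 83}
insert 57 → {57, 58, 60, 72, 83}
transmit next → 57; now {58, 60, 72, 83}
transmit next → 58; now {60, 72, 83}
transmit next → 60; now {72, 83}
transmit next → 72; now {83}
insert 59 → {59, 83}
insert 61 → {59, 61, 83}
insert 82 → {59, 61, 82, 83}
insert 63 → {59, 61, 63, 82, 83}
transmit next → 59; now {61, 63, 82, 83}
transmit next → 61; now {63, 82, 83}

71, 76, 75, 78, 84, 67, 74, 53, 57, 58, 60, 72, 59, 61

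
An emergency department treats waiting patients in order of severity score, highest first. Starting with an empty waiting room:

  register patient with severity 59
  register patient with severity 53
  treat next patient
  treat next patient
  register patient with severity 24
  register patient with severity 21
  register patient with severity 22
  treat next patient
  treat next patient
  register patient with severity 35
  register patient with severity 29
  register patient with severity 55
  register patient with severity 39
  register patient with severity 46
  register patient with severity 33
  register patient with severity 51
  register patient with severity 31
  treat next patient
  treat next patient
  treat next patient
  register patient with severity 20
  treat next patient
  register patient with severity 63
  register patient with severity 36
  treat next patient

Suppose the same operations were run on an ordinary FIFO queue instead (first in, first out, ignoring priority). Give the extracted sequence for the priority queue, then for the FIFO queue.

priority queue: 59 → 53 → 24 → 22 → 55 → 51 → 46 → 39 → 63; FIFO queue: 59, 53, 24, 21, 22, 35, 29, 55, 39

insert 59 → {59}
insert 53 → {59, 53}
treat next patient → 59; now {53}
treat next patient → 53; now {}
insert 24 → {24}
insert 21 → {24, 21}
insert 22 → {24, 22, 21}
treat next patient → 24; now {22, 21}
treat next patient → 22; now {21}
insert 35 → {35, 21}
insert 29 → {35, 29, 21}
insert 55 → {55, 35, 29, 21}
insert 39 → {55, 39, 35, 29, 21}
insert 46 → {55, 46, 39, 35, 29, 21}
insert 33 → {55, 46, 39, 35, 33, 29, 21}
insert 51 → {55, 51, 46, 39, 35, 33, 29, 21}
insert 31 → {55, 51, 46, 39, 35, 33, 31, 29, 21}
treat next patient → 55; now {51, 46, 39, 35, 33, 31, 29, 21}
treat next patient → 51; now {46, 39, 35, 33, 31, 29, 21}
treat next patient → 46; now {39, 35, 33, 31, 29, 21}
insert 20 → {39, 35, 33, 31, 29, 21, 20}
treat next patient → 39; now {35, 33, 31, 29, 21, 20}
insert 63 → {63, 35, 33, 31, 29, 21, 20}
insert 36 → {63, 36, 35, 33, 31, 29, 21, 20}
treat next patient → 63; now {36, 35, 33, 31, 29, 21, 20}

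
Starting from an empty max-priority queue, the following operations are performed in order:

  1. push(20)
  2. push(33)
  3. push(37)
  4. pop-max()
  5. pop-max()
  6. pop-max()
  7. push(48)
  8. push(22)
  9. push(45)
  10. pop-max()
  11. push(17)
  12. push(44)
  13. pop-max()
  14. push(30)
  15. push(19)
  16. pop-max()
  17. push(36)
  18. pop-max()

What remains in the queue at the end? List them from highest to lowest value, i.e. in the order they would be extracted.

[30, 22, 19, 17]

insert 20 → {20}
insert 33 → {33, 20}
insert 37 → {37, 33, 20}
pop-max → 37; now {33, 20}
pop-max → 33; now {20}
pop-max → 20; now {}
insert 48 → {48}
insert 22 → {48, 22}
insert 45 → {48, 45, 22}
pop-max → 48; now {45, 22}
insert 17 → {45, 22, 17}
insert 44 → {45, 44, 22, 17}
pop-max → 45; now {44, 22, 17}
insert 30 → {44, 30, 22, 17}
insert 19 → {44, 30, 22, 19, 17}
pop-max → 44; now {30, 22, 19, 17}
insert 36 → {36, 30, 22, 19, 17}
pop-max → 36; now {30, 22, 19, 17}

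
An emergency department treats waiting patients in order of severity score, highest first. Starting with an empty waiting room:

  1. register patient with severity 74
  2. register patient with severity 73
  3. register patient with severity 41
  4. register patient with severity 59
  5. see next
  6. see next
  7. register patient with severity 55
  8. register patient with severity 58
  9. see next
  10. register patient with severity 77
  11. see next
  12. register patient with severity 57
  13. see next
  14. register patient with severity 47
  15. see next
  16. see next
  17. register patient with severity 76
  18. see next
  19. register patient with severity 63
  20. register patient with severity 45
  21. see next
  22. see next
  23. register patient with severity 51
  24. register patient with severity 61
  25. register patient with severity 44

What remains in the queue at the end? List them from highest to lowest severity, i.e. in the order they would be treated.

61, 51, 45, 44, 41

insert 74 → {74}
insert 73 → {74, 73}
insert 41 → {74, 73, 41}
insert 59 → {74, 73, 59, 41}
see next → 74; now {73, 59, 41}
see next → 73; now {59, 41}
insert 55 → {59, 55, 41}
insert 58 → {59, 58, 55, 41}
see next → 59; now {58, 55, 41}
insert 77 → {77, 58, 55, 41}
see next → 77; now {58, 55, 41}
insert 57 → {58, 57, 55, 41}
see next → 58; now {57, 55, 41}
insert 47 → {57, 55, 47, 41}
see next → 57; now {55, 47, 41}
see next → 55; now {47, 41}
insert 76 → {76, 47, 41}
see next → 76; now {47, 41}
insert 63 → {63, 47, 41}
insert 45 → {63, 47, 45, 41}
see next → 63; now {47, 45, 41}
see next → 47; now {45, 41}
insert 51 → {51, 45, 41}
insert 61 → {61, 51, 45, 41}
insert 44 → {61, 51, 45, 44, 41}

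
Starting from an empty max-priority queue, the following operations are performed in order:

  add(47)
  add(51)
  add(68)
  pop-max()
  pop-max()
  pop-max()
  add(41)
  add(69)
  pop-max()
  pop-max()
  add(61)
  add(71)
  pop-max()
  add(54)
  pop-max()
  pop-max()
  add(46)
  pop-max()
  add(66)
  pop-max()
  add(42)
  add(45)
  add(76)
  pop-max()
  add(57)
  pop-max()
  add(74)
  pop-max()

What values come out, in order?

[68, 51, 47, 69, 41, 71, 61, 54, 46, 66, 76, 57, 74]

insert 47 → {47}
insert 51 → {51, 47}
insert 68 → {68, 51, 47}
pop-max → 68; now {51, 47}
pop-max → 51; now {47}
pop-max → 47; now {}
insert 41 → {41}
insert 69 → {69, 41}
pop-max → 69; now {41}
pop-max → 41; now {}
insert 61 → {61}
insert 71 → {71, 61}
pop-max → 71; now {61}
insert 54 → {61, 54}
pop-max → 61; now {54}
pop-max → 54; now {}
insert 46 → {46}
pop-max → 46; now {}
insert 66 → {66}
pop-max → 66; now {}
insert 42 → {42}
insert 45 → {45, 42}
insert 76 → {76, 45, 42}
pop-max → 76; now {45, 42}
insert 57 → {57, 45, 42}
pop-max → 57; now {45, 42}
insert 74 → {74, 45, 42}
pop-max → 74; now {45, 42}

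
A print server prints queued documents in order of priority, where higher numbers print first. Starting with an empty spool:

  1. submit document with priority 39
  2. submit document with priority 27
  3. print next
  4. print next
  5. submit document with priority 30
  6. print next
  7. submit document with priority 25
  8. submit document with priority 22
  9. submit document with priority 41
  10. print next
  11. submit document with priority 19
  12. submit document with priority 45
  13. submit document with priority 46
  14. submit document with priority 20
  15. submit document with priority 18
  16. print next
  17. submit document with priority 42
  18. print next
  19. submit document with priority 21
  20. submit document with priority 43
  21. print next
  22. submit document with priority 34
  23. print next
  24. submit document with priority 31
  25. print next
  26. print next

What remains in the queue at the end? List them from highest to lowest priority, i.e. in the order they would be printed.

[25, 22, 21, 20, 19, 18]

insert 39 → {39}
insert 27 → {39, 27}
print next → 39; now {27}
print next → 27; now {}
insert 30 → {30}
print next → 30; now {}
insert 25 → {25}
insert 22 → {25, 22}
insert 41 → {41, 25, 22}
print next → 41; now {25, 22}
insert 19 → {25, 22, 19}
insert 45 → {45, 25, 22, 19}
insert 46 → {46, 45, 25, 22, 19}
insert 20 → {46, 45, 25, 22, 20, 19}
insert 18 → {46, 45, 25, 22, 20, 19, 18}
print next → 46; now {45, 25, 22, 20, 19, 18}
insert 42 → {45, 42, 25, 22, 20, 19, 18}
print next → 45; now {42, 25, 22, 20, 19, 18}
insert 21 → {42, 25, 22, 21, 20, 19, 18}
insert 43 → {43, 42, 25, 22, 21, 20, 19, 18}
print next → 43; now {42, 25, 22, 21, 20, 19, 18}
insert 34 → {42, 34, 25, 22, 21, 20, 19, 18}
print next → 42; now {34, 25, 22, 21, 20, 19, 18}
insert 31 → {34, 31, 25, 22, 21, 20, 19, 18}
print next → 34; now {31, 25, 22, 21, 20, 19, 18}
print next → 31; now {25, 22, 21, 20, 19, 18}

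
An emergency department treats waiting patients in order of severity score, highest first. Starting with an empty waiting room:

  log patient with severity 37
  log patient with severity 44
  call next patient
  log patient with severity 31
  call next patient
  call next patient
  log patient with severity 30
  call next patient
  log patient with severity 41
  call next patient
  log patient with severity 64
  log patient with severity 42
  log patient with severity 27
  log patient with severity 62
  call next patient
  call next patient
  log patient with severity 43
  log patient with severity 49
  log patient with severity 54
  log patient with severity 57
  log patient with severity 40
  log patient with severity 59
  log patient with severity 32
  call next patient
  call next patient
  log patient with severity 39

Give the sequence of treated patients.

[44, 37, 31, 30, 41, 64, 62, 59, 57]

insert 37 → {37}
insert 44 → {44, 37}
call next patient → 44; now {37}
insert 31 → {37, 31}
call next patient → 37; now {31}
call next patient → 31; now {}
insert 30 → {30}
call next patient → 30; now {}
insert 41 → {41}
call next patient → 41; now {}
insert 64 → {64}
insert 42 → {64, 42}
insert 27 → {64, 42, 27}
insert 62 → {64, 62, 42, 27}
call next patient → 64; now {62, 42, 27}
call next patient → 62; now {42, 27}
insert 43 → {43, 42, 27}
insert 49 → {49, 43, 42, 27}
insert 54 → {54, 49, 43, 42, 27}
insert 57 → {57, 54, 49, 43, 42, 27}
insert 40 → {57, 54, 49, 43, 42, 40, 27}
insert 59 → {59, 57, 54, 49, 43, 42, 40, 27}
insert 32 → {59, 57, 54, 49, 43, 42, 40, 32, 27}
call next patient → 59; now {57, 54, 49, 43, 42, 40, 32, 27}
call next patient → 57; now {54, 49, 43, 42, 40, 32, 27}
insert 39 → {54, 49, 43, 42, 40, 39, 32, 27}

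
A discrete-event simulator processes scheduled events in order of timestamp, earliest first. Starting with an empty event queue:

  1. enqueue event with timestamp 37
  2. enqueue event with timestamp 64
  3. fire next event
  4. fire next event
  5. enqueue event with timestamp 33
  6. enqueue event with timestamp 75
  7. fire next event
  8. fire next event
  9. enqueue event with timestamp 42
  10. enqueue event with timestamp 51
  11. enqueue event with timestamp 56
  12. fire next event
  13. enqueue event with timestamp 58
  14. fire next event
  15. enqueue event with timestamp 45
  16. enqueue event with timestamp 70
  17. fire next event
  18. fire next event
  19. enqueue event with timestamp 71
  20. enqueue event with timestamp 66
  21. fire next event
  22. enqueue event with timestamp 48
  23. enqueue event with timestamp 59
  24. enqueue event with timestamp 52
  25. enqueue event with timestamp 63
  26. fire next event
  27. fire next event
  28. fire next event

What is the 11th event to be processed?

insert 37 → {37}
insert 64 → {37, 64}
fire next event → 37; now {64}
fire next event → 64; now {}
insert 33 → {33}
insert 75 → {33, 75}
fire next event → 33; now {75}
fire next event → 75; now {}
insert 42 → {42}
insert 51 → {42, 51}
insert 56 → {42, 51, 56}
fire next event → 42; now {51, 56}
insert 58 → {51, 56, 58}
fire next event → 51; now {56, 58}
insert 45 → {45, 56, 58}
insert 70 → {45, 56, 58, 70}
fire next event → 45; now {56, 58, 70}
fire next event → 56; now {58, 70}
insert 71 → {58, 70, 71}
insert 66 → {58, 66, 70, 71}
fire next event → 58; now {66, 70, 71}
insert 48 → {48, 66, 70, 71}
insert 59 → {48, 59, 66, 70, 71}
insert 52 → {48, 52, 59, 66, 70, 71}
insert 63 → {48, 52, 59, 63, 66, 70, 71}
fire next event → 48; now {52, 59, 63, 66, 70, 71}
fire next event → 52; now {59, 63, 66, 70, 71}
fire next event → 59; now {63, 66, 70, 71}

52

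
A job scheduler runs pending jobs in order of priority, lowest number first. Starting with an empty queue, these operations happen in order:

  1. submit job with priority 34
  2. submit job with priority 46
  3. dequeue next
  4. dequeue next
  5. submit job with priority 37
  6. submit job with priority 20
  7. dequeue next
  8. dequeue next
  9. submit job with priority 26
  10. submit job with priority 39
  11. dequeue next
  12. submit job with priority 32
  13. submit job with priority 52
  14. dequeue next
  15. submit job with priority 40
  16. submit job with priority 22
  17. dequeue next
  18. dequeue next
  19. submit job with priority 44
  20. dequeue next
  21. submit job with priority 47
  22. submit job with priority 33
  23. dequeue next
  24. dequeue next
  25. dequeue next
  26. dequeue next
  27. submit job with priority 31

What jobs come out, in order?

34 → 46 → 20 → 37 → 26 → 32 → 22 → 39 → 40 → 33 → 44 → 47 → 52

insert 34 → {34}
insert 46 → {34, 46}
dequeue next → 34; now {46}
dequeue next → 46; now {}
insert 37 → {37}
insert 20 → {20, 37}
dequeue next → 20; now {37}
dequeue next → 37; now {}
insert 26 → {26}
insert 39 → {26, 39}
dequeue next → 26; now {39}
insert 32 → {32, 39}
insert 52 → {32, 39, 52}
dequeue next → 32; now {39, 52}
insert 40 → {39, 40, 52}
insert 22 → {22, 39, 40, 52}
dequeue next → 22; now {39, 40, 52}
dequeue next → 39; now {40, 52}
insert 44 → {40, 44, 52}
dequeue next → 40; now {44, 52}
insert 47 → {44, 47, 52}
insert 33 → {33, 44, 47, 52}
dequeue next → 33; now {44, 47, 52}
dequeue next → 44; now {47, 52}
dequeue next → 47; now {52}
dequeue next → 52; now {}
insert 31 → {31}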